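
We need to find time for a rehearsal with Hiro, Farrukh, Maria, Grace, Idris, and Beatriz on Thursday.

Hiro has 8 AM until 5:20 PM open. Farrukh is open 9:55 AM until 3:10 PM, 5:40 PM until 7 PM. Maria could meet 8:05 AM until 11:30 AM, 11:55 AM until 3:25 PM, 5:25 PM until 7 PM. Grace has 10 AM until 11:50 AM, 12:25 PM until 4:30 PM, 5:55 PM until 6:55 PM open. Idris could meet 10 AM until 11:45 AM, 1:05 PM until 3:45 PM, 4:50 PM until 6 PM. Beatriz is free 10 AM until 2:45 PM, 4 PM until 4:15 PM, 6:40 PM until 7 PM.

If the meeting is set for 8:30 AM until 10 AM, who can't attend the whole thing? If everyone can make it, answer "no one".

Hiro: free for 08:30-10:00. Farrukh: not fully free for 08:30-10:00. Maria: free for 08:30-10:00. Grace: not fully free for 08:30-10:00. Idris: not fully free for 08:30-10:00. Beatriz: not fully free for 08:30-10:00.

Beatriz, Farrukh, Grace, Idris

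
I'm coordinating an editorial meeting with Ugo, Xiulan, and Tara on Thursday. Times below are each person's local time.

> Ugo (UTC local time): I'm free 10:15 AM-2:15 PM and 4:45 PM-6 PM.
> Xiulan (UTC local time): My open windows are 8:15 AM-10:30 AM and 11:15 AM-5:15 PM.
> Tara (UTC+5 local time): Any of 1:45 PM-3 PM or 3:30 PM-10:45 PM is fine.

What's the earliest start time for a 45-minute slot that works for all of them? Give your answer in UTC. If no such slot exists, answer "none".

11:15

Ugo in UTC: 10:15-14:15, 16:45-18:00.
Xiulan in UTC: 08:15-10:30, 11:15-17:15.
Tara in UTC: 08:45-10:00, 10:30-17:45 (subtract 5h to convert from UTC+5).
Ugo ∩ Xiulan: 10:15-10:30, 11:15-14:15, 16:45-17:15.
Ugo ∩ Xiulan ∩ Tara: 11:15-14:15, 16:45-17:15.
The first common window of at least 45 minutes is 11:15-14:15, so the earliest start is 11:15.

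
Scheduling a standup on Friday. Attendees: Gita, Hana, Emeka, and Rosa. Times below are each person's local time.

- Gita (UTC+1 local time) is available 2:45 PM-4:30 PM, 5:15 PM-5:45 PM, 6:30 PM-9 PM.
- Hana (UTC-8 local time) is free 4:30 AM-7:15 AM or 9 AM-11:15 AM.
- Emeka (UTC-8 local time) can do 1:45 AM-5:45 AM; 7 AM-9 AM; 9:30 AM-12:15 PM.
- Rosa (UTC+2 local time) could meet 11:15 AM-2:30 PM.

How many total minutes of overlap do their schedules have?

0

Gita in UTC: 13:45-15:30, 16:15-16:45, 17:30-20:00 (subtract 1h to convert from UTC+1).
Hana in UTC: 12:30-15:15, 17:00-19:15 (add 8h to convert from UTC-8).
Emeka in UTC: 09:45-13:45, 15:00-17:00, 17:30-20:15 (add 8h to convert from UTC-8).
Rosa in UTC: 09:15-12:30 (subtract 2h to convert from UTC+2).
Gita ∩ Hana: 13:45-15:15, 17:30-19:15.
Gita ∩ Hana ∩ Emeka: 15:00-15:15, 17:30-19:15.
Gita ∩ Hana ∩ Emeka ∩ Rosa: ∅.
There is no time when everyone is free.
There is no common window, so the total is 0 minutes.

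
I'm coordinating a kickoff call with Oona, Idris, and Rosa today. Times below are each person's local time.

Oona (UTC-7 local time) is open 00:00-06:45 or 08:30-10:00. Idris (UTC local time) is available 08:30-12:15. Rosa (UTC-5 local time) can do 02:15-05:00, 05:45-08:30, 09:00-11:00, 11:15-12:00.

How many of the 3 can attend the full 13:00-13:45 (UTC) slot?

1

Oona in UTC: 07:00-13:45, 15:30-17:00 (add 7h to convert from UTC-7).
Idris in UTC: 08:30-12:15.
Rosa in UTC: 07:15-10:00, 10:45-13:30, 14:00-16:00, 16:15-17:00 (add 5h to convert from UTC-5).
Oona can make the full 13:00-13:45 slot — that's 1.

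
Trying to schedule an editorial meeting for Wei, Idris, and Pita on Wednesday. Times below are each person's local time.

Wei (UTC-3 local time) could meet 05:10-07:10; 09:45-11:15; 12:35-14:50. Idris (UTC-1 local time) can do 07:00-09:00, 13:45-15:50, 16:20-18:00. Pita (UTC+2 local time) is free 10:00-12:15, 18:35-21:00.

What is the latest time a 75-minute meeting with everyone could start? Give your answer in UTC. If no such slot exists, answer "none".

08:45

Wei in UTC: 08:10-10:10, 12:45-14:15, 15:35-17:50 (add 3h to convert from UTC-3).
Idris in UTC: 08:00-10:00, 14:45-16:50, 17:20-19:00 (add 1h to convert from UTC-1).
Pita in UTC: 08:00-10:15, 16:35-19:00 (subtract 2h to convert from UTC+2).
Wei ∩ Idris: 08:10-10:00, 15:35-16:50, 17:20-17:50.
Wei ∩ Idris ∩ Pita: 08:10-10:00, 16:35-16:50, 17:20-17:50.
So the common availability across everyone is 08:10-10:00, 16:35-16:50, 17:20-17:50.
The last common window of at least 75 minutes is 08:10-10:00; a 75-minute meeting can start as late as 08:45 and still end by 10:00.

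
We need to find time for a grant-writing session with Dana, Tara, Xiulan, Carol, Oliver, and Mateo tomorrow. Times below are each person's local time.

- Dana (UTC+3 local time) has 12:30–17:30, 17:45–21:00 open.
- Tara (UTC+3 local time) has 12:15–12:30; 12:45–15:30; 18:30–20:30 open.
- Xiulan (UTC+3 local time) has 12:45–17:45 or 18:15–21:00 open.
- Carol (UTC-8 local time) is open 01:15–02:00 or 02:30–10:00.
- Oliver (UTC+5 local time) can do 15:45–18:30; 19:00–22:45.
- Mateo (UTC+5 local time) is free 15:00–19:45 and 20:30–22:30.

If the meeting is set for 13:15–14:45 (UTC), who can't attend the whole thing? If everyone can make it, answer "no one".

Dana in UTC: 09:30-14:30, 14:45-18:00 (subtract 3h to convert from UTC+3).
Tara in UTC: 09:15-09:30, 09:45-12:30, 15:30-17:30 (subtract 3h to convert from UTC+3).
Xiulan in UTC: 09:45-14:45, 15:15-18:00 (subtract 3h to convert from UTC+3).
Carol in UTC: 09:15-10:00, 10:30-18:00 (add 8h to convert from UTC-8).
Oliver in UTC: 10:45-13:30, 14:00-17:45 (subtract 5h to convert from UTC+5).
Mateo in UTC: 10:00-14:45, 15:30-17:30 (subtract 5h to convert from UTC+5).
Dana: not fully free for 13:15-14:45. Tara: not fully free for 13:15-14:45. Xiulan: free for 13:15-14:45. Carol: free for 13:15-14:45. Oliver: not fully free for 13:15-14:45. Mateo: free for 13:15-14:45.

Dana, Oliver, Tara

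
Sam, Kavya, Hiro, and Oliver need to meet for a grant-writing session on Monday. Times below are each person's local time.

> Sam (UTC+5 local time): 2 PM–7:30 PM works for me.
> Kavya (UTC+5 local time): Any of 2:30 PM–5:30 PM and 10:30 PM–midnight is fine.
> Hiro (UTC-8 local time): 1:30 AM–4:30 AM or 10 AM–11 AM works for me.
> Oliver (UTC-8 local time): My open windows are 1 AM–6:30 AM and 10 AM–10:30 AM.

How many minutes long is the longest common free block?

Sam in UTC: 09:00-14:30 (subtract 5h to convert from UTC+5).
Kavya in UTC: 09:30-12:30, 17:30-19:00 (subtract 5h to convert from UTC+5).
Hiro in UTC: 09:30-12:30, 18:00-19:00 (add 8h to convert from UTC-8).
Oliver in UTC: 09:00-14:30, 18:00-18:30 (add 8h to convert from UTC-8).
Sam ∩ Kavya: 09:30-12:30.
Sam ∩ Kavya ∩ Hiro: 09:30-12:30.
Sam ∩ Kavya ∩ Hiro ∩ Oliver: 09:30-12:30.
So the common availability across everyone is 09:30-12:30.
The longest is 09:30-12:30 at 180 minutes.

180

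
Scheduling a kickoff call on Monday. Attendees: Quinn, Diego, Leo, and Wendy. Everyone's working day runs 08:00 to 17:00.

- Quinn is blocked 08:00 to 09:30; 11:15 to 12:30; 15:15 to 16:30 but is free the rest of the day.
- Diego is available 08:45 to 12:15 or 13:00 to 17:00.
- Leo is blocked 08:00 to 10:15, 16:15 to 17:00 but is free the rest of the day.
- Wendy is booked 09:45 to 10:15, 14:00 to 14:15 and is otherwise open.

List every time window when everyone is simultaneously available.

10:15-11:15, 13:00-14:00, 14:15-15:15

Quinn free: 09:30-11:15, 12:30-15:15, 16:30-17:00 (invert busy blocks within the working day).
Diego free: 08:45-12:15, 13:00-17:00.
Leo free: 10:15-16:15 (invert busy blocks within the working day).
Wendy free: 08:00-09:45, 10:15-14:00, 14:15-17:00 (invert busy blocks within the working day).
Quinn ∩ Diego: 09:30-11:15, 13:00-15:15, 16:30-17:00.
Quinn ∩ Diego ∩ Leo: 10:15-11:15, 13:00-15:15.
Quinn ∩ Diego ∩ Leo ∩ Wendy: 10:15-11:15, 13:00-14:00, 14:15-15:15.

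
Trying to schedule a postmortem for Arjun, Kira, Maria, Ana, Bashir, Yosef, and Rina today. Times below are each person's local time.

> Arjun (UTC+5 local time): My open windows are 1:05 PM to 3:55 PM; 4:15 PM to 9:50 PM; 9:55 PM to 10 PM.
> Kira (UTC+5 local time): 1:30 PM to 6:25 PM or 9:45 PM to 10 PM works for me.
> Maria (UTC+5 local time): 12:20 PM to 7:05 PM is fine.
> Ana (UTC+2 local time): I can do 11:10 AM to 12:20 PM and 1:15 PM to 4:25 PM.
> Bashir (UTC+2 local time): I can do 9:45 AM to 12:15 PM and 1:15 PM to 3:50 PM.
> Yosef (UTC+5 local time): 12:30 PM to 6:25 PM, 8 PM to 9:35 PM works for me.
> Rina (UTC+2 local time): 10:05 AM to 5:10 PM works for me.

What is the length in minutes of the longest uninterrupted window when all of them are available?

130

Arjun in UTC: 08:05-10:55, 11:15-16:50, 16:55-17:00 (subtract 5h to convert from UTC+5).
Kira in UTC: 08:30-13:25, 16:45-17:00 (subtract 5h to convert from UTC+5).
Maria in UTC: 07:20-14:05 (subtract 5h to convert from UTC+5).
Ana in UTC: 09:10-10:20, 11:15-14:25 (subtract 2h to convert from UTC+2).
Bashir in UTC: 07:45-10:15, 11:15-13:50 (subtract 2h to convert from UTC+2).
Yosef in UTC: 07:30-13:25, 15:00-16:35 (subtract 5h to convert from UTC+5).
Rina in UTC: 08:05-15:10 (subtract 2h to convert from UTC+2).
Arjun ∩ Kira: 08:30-10:55, 11:15-13:25, 16:45-16:50, 16:55-17:00.
Arjun ∩ Kira ∩ Maria: 08:30-10:55, 11:15-13:25.
Arjun ∩ Kira ∩ Maria ∩ Ana: 09:10-10:20, 11:15-13:25.
Arjun ∩ Kira ∩ Maria ∩ Ana ∩ Bashir: 09:10-10:15, 11:15-13:25.
Arjun ∩ Kira ∩ Maria ∩ Ana ∩ Bashir ∩ Yosef: 09:10-10:15, 11:15-13:25.
Arjun ∩ Kira ∩ Maria ∩ Ana ∩ Bashir ∩ Yosef ∩ Rina: 09:10-10:15, 11:15-13:25.
So the common availability across everyone is 09:10-10:15, 11:15-13:25.
The longest is 11:15-13:25 at 130 minutes.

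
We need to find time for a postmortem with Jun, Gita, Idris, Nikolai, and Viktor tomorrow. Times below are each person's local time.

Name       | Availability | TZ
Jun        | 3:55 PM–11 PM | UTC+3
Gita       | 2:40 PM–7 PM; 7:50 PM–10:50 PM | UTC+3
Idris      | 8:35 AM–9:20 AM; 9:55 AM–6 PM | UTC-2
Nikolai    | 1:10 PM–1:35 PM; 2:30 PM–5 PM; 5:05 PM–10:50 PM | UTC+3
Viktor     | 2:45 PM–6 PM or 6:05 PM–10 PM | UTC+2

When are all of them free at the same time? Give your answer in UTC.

12:55-14:00, 14:05-16:00, 16:50-19:50

Jun in UTC: 12:55-20:00 (subtract 3h to convert from UTC+3).
Gita in UTC: 11:40-16:00, 16:50-19:50 (subtract 3h to convert from UTC+3).
Idris in UTC: 10:35-11:20, 11:55-20:00 (add 2h to convert from UTC-2).
Nikolai in UTC: 10:10-10:35, 11:30-14:00, 14:05-19:50 (subtract 3h to convert from UTC+3).
Viktor in UTC: 12:45-16:00, 16:05-20:00 (subtract 2h to convert from UTC+2).
Jun ∩ Gita: 12:55-16:00, 16:50-19:50.
Jun ∩ Gita ∩ Idris: 12:55-16:00, 16:50-19:50.
Jun ∩ Gita ∩ Idris ∩ Nikolai: 12:55-14:00, 14:05-16:00, 16:50-19:50.
Jun ∩ Gita ∩ Idris ∩ Nikolai ∩ Viktor: 12:55-14:00, 14:05-16:00, 16:50-19:50.
Those are the intersection windows.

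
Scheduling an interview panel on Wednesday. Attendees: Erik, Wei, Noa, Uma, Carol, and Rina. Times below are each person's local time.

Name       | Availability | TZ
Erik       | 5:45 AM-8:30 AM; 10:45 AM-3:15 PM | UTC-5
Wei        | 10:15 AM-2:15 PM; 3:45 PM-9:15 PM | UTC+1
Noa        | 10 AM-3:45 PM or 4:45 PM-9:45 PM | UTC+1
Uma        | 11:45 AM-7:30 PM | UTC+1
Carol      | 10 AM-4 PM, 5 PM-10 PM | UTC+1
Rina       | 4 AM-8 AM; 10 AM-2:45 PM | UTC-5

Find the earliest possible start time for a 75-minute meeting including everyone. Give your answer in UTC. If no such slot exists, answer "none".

Erik in UTC: 10:45-13:30, 15:45-20:15 (add 5h to convert from UTC-5).
Wei in UTC: 09:15-13:15, 14:45-20:15 (subtract 1h to convert from UTC+1).
Noa in UTC: 09:00-14:45, 15:45-20:45 (subtract 1h to convert from UTC+1).
Uma in UTC: 10:45-18:30 (subtract 1h to convert from UTC+1).
Carol in UTC: 09:00-15:00, 16:00-21:00 (subtract 1h to convert from UTC+1).
Rina in UTC: 09:00-13:00, 15:00-19:45 (add 5h to convert from UTC-5).
Erik ∩ Wei: 10:45-13:15, 15:45-20:15.
Erik ∩ Wei ∩ Noa: 10:45-13:15, 15:45-20:15.
Erik ∩ Wei ∩ Noa ∩ Uma: 10:45-13:15, 15:45-18:30.
Erik ∩ Wei ∩ Noa ∩ Uma ∩ Carol: 10:45-13:15, 16:00-18:30.
Erik ∩ Wei ∩ Noa ∩ Uma ∩ Carol ∩ Rina: 10:45-13:00, 16:00-18:30.
The first common window of at least 75 minutes is 10:45-13:00, so the earliest start is 10:45.

10:45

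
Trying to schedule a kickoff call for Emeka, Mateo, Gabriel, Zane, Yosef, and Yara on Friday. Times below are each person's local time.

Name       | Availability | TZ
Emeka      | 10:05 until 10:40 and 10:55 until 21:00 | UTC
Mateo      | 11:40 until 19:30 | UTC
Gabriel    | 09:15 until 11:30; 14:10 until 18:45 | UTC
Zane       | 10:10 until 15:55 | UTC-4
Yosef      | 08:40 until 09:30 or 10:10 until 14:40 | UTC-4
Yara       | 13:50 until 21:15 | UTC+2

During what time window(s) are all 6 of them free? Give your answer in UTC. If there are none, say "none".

Emeka in UTC: 10:05-10:40, 10:55-21:00.
Mateo in UTC: 11:40-19:30.
Gabriel in UTC: 09:15-11:30, 14:10-18:45.
Zane in UTC: 14:10-19:55 (add 4h to convert from UTC-4).
Yosef in UTC: 12:40-13:30, 14:10-18:40 (add 4h to convert from UTC-4).
Yara in UTC: 11:50-19:15 (subtract 2h to convert from UTC+2).
Emeka ∩ Mateo: 11:40-19:30.
Emeka ∩ Mateo ∩ Gabriel: 14:10-18:45.
Emeka ∩ Mateo ∩ Gabriel ∩ Zane: 14:10-18:45.
Emeka ∩ Mateo ∩ Gabriel ∩ Zane ∩ Yosef: 14:10-18:40.
Emeka ∩ Mateo ∩ Gabriel ∩ Zane ∩ Yosef ∩ Yara: 14:10-18:40.
Those are the intersection windows.

14:10-18:40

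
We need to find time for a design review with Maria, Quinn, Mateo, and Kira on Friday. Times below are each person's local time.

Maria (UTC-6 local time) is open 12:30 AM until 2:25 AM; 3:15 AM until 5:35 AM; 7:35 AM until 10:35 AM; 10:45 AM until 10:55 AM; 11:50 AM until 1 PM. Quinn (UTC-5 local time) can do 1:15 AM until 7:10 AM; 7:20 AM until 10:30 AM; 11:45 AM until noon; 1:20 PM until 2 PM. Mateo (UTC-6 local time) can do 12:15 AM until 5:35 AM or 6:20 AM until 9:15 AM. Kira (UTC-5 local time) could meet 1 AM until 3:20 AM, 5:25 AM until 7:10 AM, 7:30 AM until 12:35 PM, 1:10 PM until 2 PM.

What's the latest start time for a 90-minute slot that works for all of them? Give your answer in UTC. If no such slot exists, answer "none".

13:45

Maria in UTC: 06:30-08:25, 09:15-11:35, 13:35-16:35, 16:45-16:55, 17:50-19:00 (add 6h to convert from UTC-6).
Quinn in UTC: 06:15-12:10, 12:20-15:30, 16:45-17:00, 18:20-19:00 (add 5h to convert from UTC-5).
Mateo in UTC: 06:15-11:35, 12:20-15:15 (add 6h to convert from UTC-6).
Kira in UTC: 06:00-08:20, 10:25-12:10, 12:30-17:35, 18:10-19:00 (add 5h to convert from UTC-5).
Maria ∩ Quinn: 06:30-08:25, 09:15-11:35, 13:35-15:30, 16:45-16:55, 18:20-19:00.
Maria ∩ Quinn ∩ Mateo: 06:30-08:25, 09:15-11:35, 13:35-15:15.
Maria ∩ Quinn ∩ Mateo ∩ Kira: 06:30-08:20, 10:25-11:35, 13:35-15:15.
The last common window of at least 90 minutes is 13:35-15:15; a 90-minute meeting can start as late as 13:45 and still end by 15:15.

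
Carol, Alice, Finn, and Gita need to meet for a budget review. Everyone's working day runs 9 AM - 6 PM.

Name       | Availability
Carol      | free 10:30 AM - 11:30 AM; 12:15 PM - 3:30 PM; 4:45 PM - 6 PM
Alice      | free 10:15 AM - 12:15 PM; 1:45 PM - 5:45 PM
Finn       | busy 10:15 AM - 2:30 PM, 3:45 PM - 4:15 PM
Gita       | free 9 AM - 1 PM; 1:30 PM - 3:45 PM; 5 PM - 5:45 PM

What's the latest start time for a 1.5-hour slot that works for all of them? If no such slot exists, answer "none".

Carol free: 10:30-11:30, 12:15-15:30, 16:45-18:00.
Alice free: 10:15-12:15, 13:45-17:45.
Finn free: 09:00-10:15, 14:30-15:45, 16:15-18:00 (invert busy blocks within the working day).
Gita free: 09:00-13:00, 13:30-15:45, 17:00-17:45.
Carol ∩ Alice: 10:30-11:30, 13:45-15:30, 16:45-17:45.
Carol ∩ Alice ∩ Finn: 14:30-15:30, 16:45-17:45.
Carol ∩ Alice ∩ Finn ∩ Gita: 14:30-15:30, 17:00-17:45.
No common window is at least 90 minutes long.

none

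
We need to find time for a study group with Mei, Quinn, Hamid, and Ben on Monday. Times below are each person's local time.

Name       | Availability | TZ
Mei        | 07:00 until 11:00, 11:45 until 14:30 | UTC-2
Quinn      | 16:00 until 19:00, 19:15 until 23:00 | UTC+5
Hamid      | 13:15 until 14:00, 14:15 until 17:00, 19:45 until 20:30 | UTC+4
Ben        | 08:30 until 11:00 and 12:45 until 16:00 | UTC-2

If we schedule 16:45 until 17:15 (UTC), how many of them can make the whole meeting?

2

Mei in UTC: 09:00-13:00, 13:45-16:30 (add 2h to convert from UTC-2).
Quinn in UTC: 11:00-14:00, 14:15-18:00 (subtract 5h to convert from UTC+5).
Hamid in UTC: 09:15-10:00, 10:15-13:00, 15:45-16:30 (subtract 4h to convert from UTC+4).
Ben in UTC: 10:30-13:00, 14:45-18:00 (add 2h to convert from UTC-2).
Quinn and Ben can make the full 16:45-17:15 slot — that's 2.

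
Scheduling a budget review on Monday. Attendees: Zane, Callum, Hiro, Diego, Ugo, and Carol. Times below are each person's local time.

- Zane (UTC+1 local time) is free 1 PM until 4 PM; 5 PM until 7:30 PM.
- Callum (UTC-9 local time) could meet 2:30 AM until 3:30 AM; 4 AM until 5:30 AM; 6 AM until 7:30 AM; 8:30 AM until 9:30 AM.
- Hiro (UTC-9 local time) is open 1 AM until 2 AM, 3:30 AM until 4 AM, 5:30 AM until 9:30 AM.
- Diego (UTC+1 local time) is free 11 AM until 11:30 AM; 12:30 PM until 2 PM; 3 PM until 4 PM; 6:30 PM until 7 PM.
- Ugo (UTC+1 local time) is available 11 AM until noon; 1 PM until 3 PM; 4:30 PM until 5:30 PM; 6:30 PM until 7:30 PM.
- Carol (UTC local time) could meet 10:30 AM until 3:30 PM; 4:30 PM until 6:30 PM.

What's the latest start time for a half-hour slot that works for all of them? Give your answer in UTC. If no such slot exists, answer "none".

Zane in UTC: 12:00-15:00, 16:00-18:30 (subtract 1h to convert from UTC+1).
Callum in UTC: 11:30-12:30, 13:00-14:30, 15:00-16:30, 17:30-18:30 (add 9h to convert from UTC-9).
Hiro in UTC: 10:00-11:00, 12:30-13:00, 14:30-18:30 (add 9h to convert from UTC-9).
Diego in UTC: 10:00-10:30, 11:30-13:00, 14:00-15:00, 17:30-18:00 (subtract 1h to convert from UTC+1).
Ugo in UTC: 10:00-11:00, 12:00-14:00, 15:30-16:30, 17:30-18:30 (subtract 1h to convert from UTC+1).
Carol in UTC: 10:30-15:30, 16:30-18:30.
Zane ∩ Callum: 12:00-12:30, 13:00-14:30, 16:00-16:30, 17:30-18:30.
Zane ∩ Callum ∩ Hiro: 16:00-16:30, 17:30-18:30.
Zane ∩ Callum ∩ Hiro ∩ Diego: 17:30-18:00.
Zane ∩ Callum ∩ Hiro ∩ Diego ∩ Ugo: 17:30-18:00.
Zane ∩ Callum ∩ Hiro ∩ Diego ∩ Ugo ∩ Carol: 17:30-18:00.
So the common availability across everyone is 17:30-18:00.
The last common window of at least 30 minutes is 17:30-18:00; a 30-minute meeting can start as late as 17:30 and still end by 18:00.

17:30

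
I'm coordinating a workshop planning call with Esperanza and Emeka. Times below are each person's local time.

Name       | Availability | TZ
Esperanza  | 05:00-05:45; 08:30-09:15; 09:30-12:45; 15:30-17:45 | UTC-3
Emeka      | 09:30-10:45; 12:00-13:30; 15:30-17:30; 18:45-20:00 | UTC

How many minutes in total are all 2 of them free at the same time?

165

Esperanza in UTC: 08:00-08:45, 11:30-12:15, 12:30-15:45, 18:30-20:45 (add 3h to convert from UTC-3).
Emeka in UTC: 09:30-10:45, 12:00-13:30, 15:30-17:30, 18:45-20:00.
Esperanza ∩ Emeka: 12:00-12:15, 12:30-13:30, 15:30-15:45, 18:45-20:00.
Summing the common windows: 15 + 60 + 15 + 75 = 165 minutes.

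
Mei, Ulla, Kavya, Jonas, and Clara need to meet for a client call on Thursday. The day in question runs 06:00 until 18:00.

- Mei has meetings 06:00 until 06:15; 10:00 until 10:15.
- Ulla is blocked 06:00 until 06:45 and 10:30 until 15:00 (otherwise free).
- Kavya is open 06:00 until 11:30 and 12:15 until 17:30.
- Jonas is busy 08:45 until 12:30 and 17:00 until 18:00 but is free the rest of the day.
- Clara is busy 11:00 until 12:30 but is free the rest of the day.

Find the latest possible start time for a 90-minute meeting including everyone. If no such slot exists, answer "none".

Mei free: 06:15-10:00, 10:15-18:00 (invert busy blocks within the working day).
Ulla free: 06:45-10:30, 15:00-18:00 (invert busy blocks within the working day).
Kavya free: 06:00-11:30, 12:15-17:30.
Jonas free: 06:00-08:45, 12:30-17:00 (invert busy blocks within the working day).
Clara free: 06:00-11:00, 12:30-18:00 (invert busy blocks within the working day).
Mei ∩ Ulla: 06:45-10:00, 10:15-10:30, 15:00-18:00.
Mei ∩ Ulla ∩ Kavya: 06:45-10:00, 10:15-10:30, 15:00-17:30.
Mei ∩ Ulla ∩ Kavya ∩ Jonas: 06:45-08:45, 15:00-17:00.
Mei ∩ Ulla ∩ Kavya ∩ Jonas ∩ Clara: 06:45-08:45, 15:00-17:00.
The last common window of at least 90 minutes is 15:00-17:00; a 90-minute meeting can start as late as 15:30 and still end by 17:00.

15:30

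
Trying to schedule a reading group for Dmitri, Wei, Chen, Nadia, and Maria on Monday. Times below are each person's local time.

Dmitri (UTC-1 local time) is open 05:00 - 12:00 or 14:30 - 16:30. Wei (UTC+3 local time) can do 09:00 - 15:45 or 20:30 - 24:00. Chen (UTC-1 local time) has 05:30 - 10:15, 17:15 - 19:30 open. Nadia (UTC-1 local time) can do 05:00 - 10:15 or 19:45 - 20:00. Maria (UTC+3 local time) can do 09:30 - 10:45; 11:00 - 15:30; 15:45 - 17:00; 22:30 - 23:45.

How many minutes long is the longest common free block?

195

Dmitri in UTC: 06:00-13:00, 15:30-17:30 (add 1h to convert from UTC-1).
Wei in UTC: 06:00-12:45, 17:30-21:00 (subtract 3h to convert from UTC+3).
Chen in UTC: 06:30-11:15, 18:15-20:30 (add 1h to convert from UTC-1).
Nadia in UTC: 06:00-11:15, 20:45-21:00 (add 1h to convert from UTC-1).
Maria in UTC: 06:30-07:45, 08:00-12:30, 12:45-14:00, 19:30-20:45 (subtract 3h to convert from UTC+3).
Dmitri ∩ Wei: 06:00-12:45.
Dmitri ∩ Wei ∩ Chen: 06:30-11:15.
Dmitri ∩ Wei ∩ Chen ∩ Nadia: 06:30-11:15.
Dmitri ∩ Wei ∩ Chen ∩ Nadia ∩ Maria: 06:30-07:45, 08:00-11:15.
The longest is 08:00-11:15 at 195 minutes.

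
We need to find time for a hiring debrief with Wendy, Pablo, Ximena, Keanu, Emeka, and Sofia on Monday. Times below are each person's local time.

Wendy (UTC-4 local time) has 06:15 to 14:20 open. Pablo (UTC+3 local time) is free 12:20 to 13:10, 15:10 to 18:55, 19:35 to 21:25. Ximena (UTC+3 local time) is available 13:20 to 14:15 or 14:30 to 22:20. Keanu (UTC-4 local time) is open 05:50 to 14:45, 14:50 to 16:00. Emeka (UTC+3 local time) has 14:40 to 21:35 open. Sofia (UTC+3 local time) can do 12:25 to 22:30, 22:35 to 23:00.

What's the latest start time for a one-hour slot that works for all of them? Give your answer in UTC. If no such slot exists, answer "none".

Wendy in UTC: 10:15-18:20 (add 4h to convert from UTC-4).
Pablo in UTC: 09:20-10:10, 12:10-15:55, 16:35-18:25 (subtract 3h to convert from UTC+3).
Ximena in UTC: 10:20-11:15, 11:30-19:20 (subtract 3h to convert from UTC+3).
Keanu in UTC: 09:50-18:45, 18:50-20:00 (add 4h to convert from UTC-4).
Emeka in UTC: 11:40-18:35 (subtract 3h to convert from UTC+3).
Sofia in UTC: 09:25-19:30, 19:35-20:00 (subtract 3h to convert from UTC+3).
Wendy ∩ Pablo: 12:10-15:55, 16:35-18:20.
Wendy ∩ Pablo ∩ Ximena: 12:10-15:55, 16:35-18:20.
Wendy ∩ Pablo ∩ Ximena ∩ Keanu: 12:10-15:55, 16:35-18:20.
Wendy ∩ Pablo ∩ Ximena ∩ Keanu ∩ Emeka: 12:10-15:55, 16:35-18:20.
Wendy ∩ Pablo ∩ Ximena ∩ Keanu ∩ Emeka ∩ Sofia: 12:10-15:55, 16:35-18:20.
The last common window of at least 60 minutes is 16:35-18:20; a 60-minute meeting can start as late as 17:20 and still end by 18:20.

17:20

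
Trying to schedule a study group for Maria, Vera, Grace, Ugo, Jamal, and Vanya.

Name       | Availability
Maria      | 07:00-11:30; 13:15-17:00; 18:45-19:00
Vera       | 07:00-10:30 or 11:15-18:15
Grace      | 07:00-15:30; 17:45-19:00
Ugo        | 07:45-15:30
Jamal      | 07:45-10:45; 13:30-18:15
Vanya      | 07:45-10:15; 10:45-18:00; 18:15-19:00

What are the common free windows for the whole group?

07:45-10:15, 13:30-15:30

Maria ∩ Vera: 07:00-10:30, 11:15-11:30, 13:15-17:00.
Maria ∩ Vera ∩ Grace: 07:00-10:30, 11:15-11:30, 13:15-15:30.
Maria ∩ Vera ∩ Grace ∩ Ugo: 07:45-10:30, 11:15-11:30, 13:15-15:30.
Maria ∩ Vera ∩ Grace ∩ Ugo ∩ Jamal: 07:45-10:30, 13:30-15:30.
Maria ∩ Vera ∩ Grace ∩ Ugo ∩ Jamal ∩ Vanya: 07:45-10:15, 13:30-15:30.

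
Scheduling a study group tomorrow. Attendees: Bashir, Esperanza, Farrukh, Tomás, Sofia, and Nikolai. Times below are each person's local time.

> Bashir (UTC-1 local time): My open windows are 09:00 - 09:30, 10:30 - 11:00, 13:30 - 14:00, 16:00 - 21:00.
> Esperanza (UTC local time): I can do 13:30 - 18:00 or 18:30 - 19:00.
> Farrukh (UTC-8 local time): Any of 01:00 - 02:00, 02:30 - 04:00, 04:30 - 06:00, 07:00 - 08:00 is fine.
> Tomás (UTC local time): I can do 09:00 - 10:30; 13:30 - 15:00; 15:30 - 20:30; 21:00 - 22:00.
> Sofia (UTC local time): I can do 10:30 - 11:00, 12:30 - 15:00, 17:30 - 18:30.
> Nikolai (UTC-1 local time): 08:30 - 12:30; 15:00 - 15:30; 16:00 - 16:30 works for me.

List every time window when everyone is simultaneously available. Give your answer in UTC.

none

Bashir in UTC: 10:00-10:30, 11:30-12:00, 14:30-15:00, 17:00-22:00 (add 1h to convert from UTC-1).
Esperanza in UTC: 13:30-18:00, 18:30-19:00.
Farrukh in UTC: 09:00-10:00, 10:30-12:00, 12:30-14:00, 15:00-16:00 (add 8h to convert from UTC-8).
Tomás in UTC: 09:00-10:30, 13:30-15:00, 15:30-20:30, 21:00-22:00.
Sofia in UTC: 10:30-11:00, 12:30-15:00, 17:30-18:30.
Nikolai in UTC: 09:30-13:30, 16:00-16:30, 17:00-17:30 (add 1h to convert from UTC-1).
Bashir ∩ Esperanza: 14:30-15:00, 17:00-18:00, 18:30-19:00.
Bashir ∩ Esperanza ∩ Farrukh: ∅.
Bashir ∩ Esperanza ∩ Farrukh ∩ Tomás: ∅.
Bashir ∩ Esperanza ∩ Farrukh ∩ Tomás ∩ Sofia: ∅.
Bashir ∩ Esperanza ∩ Farrukh ∩ Tomás ∩ Sofia ∩ Nikolai: ∅.
There is no time when everyone is free.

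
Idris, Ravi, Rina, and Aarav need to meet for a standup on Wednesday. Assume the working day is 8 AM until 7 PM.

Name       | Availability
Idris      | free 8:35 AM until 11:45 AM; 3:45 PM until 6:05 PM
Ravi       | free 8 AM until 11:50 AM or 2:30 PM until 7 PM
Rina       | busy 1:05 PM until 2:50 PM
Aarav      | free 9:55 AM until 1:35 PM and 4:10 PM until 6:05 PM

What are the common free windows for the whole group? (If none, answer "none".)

09:55-11:45, 16:10-18:05

Idris free: 08:35-11:45, 15:45-18:05.
Ravi free: 08:00-11:50, 14:30-19:00.
Rina free: 08:00-13:05, 14:50-19:00 (invert busy blocks within the working day).
Aarav free: 09:55-13:35, 16:10-18:05.
Idris ∩ Ravi: 08:35-11:45, 15:45-18:05.
Idris ∩ Ravi ∩ Rina: 08:35-11:45, 15:45-18:05.
Idris ∩ Ravi ∩ Rina ∩ Aarav: 09:55-11:45, 16:10-18:05.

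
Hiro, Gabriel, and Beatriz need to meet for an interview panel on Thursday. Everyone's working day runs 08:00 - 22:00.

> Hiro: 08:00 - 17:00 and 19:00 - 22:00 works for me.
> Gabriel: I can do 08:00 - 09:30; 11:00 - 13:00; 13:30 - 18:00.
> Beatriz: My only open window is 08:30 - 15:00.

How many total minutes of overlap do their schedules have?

Hiro ∩ Gabriel: 08:00-09:30, 11:00-13:00, 13:30-17:00.
Hiro ∩ Gabriel ∩ Beatriz: 08:30-09:30, 11:00-13:00, 13:30-15:00.
Summing the common windows: 60 + 120 + 90 = 270 minutes.

270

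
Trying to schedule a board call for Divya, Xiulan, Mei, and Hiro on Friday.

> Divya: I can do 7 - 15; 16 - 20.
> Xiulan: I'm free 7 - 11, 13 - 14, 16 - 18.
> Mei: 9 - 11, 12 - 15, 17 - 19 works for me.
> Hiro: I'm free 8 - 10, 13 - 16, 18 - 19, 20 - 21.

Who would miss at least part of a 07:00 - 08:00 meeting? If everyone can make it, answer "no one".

Divya: free for 07:00-08:00. Xiulan: free for 07:00-08:00. Mei: not fully free for 07:00-08:00. Hiro: not fully free for 07:00-08:00.

Hiro, Mei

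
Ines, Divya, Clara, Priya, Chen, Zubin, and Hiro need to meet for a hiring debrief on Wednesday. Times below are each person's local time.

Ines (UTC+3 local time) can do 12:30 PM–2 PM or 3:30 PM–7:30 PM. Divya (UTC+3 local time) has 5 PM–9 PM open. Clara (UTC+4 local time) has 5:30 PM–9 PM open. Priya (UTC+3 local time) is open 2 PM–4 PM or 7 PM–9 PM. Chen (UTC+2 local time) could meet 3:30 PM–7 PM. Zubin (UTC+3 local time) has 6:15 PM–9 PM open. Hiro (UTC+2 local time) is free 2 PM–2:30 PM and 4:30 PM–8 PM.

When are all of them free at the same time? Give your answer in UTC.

Ines in UTC: 09:30-11:00, 12:30-16:30 (subtract 3h to convert from UTC+3).
Divya in UTC: 14:00-18:00 (subtract 3h to convert from UTC+3).
Clara in UTC: 13:30-17:00 (subtract 4h to convert from UTC+4).
Priya in UTC: 11:00-13:00, 16:00-18:00 (subtract 3h to convert from UTC+3).
Chen in UTC: 13:30-17:00 (subtract 2h to convert from UTC+2).
Zubin in UTC: 15:15-18:00 (subtract 3h to convert from UTC+3).
Hiro in UTC: 12:00-12:30, 14:30-18:00 (subtract 2h to convert from UTC+2).
Ines ∩ Divya: 14:00-16:30.
Ines ∩ Divya ∩ Clara: 14:00-16:30.
Ines ∩ Divya ∩ Clara ∩ Priya: 16:00-16:30.
Ines ∩ Divya ∩ Clara ∩ Priya ∩ Chen: 16:00-16:30.
Ines ∩ Divya ∩ Clara ∩ Priya ∩ Chen ∩ Zubin: 16:00-16:30.
Ines ∩ Divya ∩ Clara ∩ Priya ∩ Chen ∩ Zubin ∩ Hiro: 16:00-16:30.

16:00-16:30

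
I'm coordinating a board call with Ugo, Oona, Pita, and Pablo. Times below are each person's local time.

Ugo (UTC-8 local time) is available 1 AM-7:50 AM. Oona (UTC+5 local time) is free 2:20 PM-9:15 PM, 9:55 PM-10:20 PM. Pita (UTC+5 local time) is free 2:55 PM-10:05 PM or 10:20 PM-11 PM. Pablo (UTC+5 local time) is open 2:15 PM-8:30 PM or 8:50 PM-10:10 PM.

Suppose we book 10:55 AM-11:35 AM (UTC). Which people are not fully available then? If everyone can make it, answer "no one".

no one

Ugo in UTC: 09:00-15:50 (add 8h to convert from UTC-8).
Oona in UTC: 09:20-16:15, 16:55-17:20 (subtract 5h to convert from UTC+5).
Pita in UTC: 09:55-17:05, 17:20-18:00 (subtract 5h to convert from UTC+5).
Pablo in UTC: 09:15-15:30, 15:50-17:10 (subtract 5h to convert from UTC+5).
Ugo: free for 10:55-11:35. Oona: free for 10:55-11:35. Pita: free for 10:55-11:35. Pablo: free for 10:55-11:35.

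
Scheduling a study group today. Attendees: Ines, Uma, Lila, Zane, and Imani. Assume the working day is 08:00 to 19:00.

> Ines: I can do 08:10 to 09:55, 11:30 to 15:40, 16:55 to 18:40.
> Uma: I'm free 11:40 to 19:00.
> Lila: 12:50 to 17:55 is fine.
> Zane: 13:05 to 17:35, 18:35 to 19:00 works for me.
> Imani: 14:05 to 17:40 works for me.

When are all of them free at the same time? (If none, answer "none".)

14:05-15:40, 16:55-17:35

Ines ∩ Uma: 11:40-15:40, 16:55-18:40.
Ines ∩ Uma ∩ Lila: 12:50-15:40, 16:55-17:55.
Ines ∩ Uma ∩ Lila ∩ Zane: 13:05-15:40, 16:55-17:35.
Ines ∩ Uma ∩ Lila ∩ Zane ∩ Imani: 14:05-15:40, 16:55-17:35.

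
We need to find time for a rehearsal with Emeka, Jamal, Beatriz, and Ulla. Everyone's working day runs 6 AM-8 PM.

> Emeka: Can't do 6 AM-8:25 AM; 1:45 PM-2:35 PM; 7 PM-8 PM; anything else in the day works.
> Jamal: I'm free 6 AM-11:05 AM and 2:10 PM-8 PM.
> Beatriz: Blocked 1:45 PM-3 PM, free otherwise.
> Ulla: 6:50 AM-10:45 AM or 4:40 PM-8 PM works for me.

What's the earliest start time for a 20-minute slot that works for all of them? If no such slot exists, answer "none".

08:25

Emeka free: 08:25-13:45, 14:35-19:00 (invert busy blocks within the working day).
Jamal free: 06:00-11:05, 14:10-20:00.
Beatriz free: 06:00-13:45, 15:00-20:00 (invert busy blocks within the working day).
Ulla free: 06:50-10:45, 16:40-20:00.
Emeka ∩ Jamal: 08:25-11:05, 14:35-19:00.
Emeka ∩ Jamal ∩ Beatriz: 08:25-11:05, 15:00-19:00.
Emeka ∩ Jamal ∩ Beatriz ∩ Ulla: 08:25-10:45, 16:40-19:00.
The first common window of at least 20 minutes is 08:25-10:45, so the earliest start is 08:25.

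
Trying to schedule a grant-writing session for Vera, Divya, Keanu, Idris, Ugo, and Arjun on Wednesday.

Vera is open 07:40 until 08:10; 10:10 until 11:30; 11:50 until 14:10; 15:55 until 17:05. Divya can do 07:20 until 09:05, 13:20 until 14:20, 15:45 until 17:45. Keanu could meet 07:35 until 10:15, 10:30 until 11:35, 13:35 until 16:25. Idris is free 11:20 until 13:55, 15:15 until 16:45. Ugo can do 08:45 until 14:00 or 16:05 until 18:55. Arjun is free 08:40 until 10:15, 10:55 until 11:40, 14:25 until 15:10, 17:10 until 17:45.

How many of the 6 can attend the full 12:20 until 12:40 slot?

3

Vera, Idris, and Ugo can make the full 12:20-12:40 slot — that's 3.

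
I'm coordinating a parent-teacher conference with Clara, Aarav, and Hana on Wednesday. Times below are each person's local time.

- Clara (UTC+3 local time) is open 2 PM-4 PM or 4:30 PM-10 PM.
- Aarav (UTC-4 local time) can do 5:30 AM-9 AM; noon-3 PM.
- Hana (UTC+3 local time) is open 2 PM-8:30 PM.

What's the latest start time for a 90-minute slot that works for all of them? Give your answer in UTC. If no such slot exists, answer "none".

16:00

Clara in UTC: 11:00-13:00, 13:30-19:00 (subtract 3h to convert from UTC+3).
Aarav in UTC: 09:30-13:00, 16:00-19:00 (add 4h to convert from UTC-4).
Hana in UTC: 11:00-17:30 (subtract 3h to convert from UTC+3).
Clara ∩ Aarav: 11:00-13:00, 16:00-19:00.
Clara ∩ Aarav ∩ Hana: 11:00-13:00, 16:00-17:30.
The last common window of at least 90 minutes is 16:00-17:30; a 90-minute meeting can start as late as 16:00 and still end by 17:30.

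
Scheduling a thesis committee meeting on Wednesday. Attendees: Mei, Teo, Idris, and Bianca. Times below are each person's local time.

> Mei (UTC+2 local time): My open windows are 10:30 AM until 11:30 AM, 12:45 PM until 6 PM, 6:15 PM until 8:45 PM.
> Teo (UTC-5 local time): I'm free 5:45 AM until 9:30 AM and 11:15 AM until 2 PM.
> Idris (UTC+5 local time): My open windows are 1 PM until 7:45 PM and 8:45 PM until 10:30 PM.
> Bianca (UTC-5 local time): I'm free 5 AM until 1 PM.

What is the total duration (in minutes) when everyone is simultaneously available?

Mei in UTC: 08:30-09:30, 10:45-16:00, 16:15-18:45 (subtract 2h to convert from UTC+2).
Teo in UTC: 10:45-14:30, 16:15-19:00 (add 5h to convert from UTC-5).
Idris in UTC: 08:00-14:45, 15:45-17:30 (subtract 5h to convert from UTC+5).
Bianca in UTC: 10:00-18:00 (add 5h to convert from UTC-5).
Mei ∩ Teo: 10:45-14:30, 16:15-18:45.
Mei ∩ Teo ∩ Idris: 10:45-14:30, 16:15-17:30.
Mei ∩ Teo ∩ Idris ∩ Bianca: 10:45-14:30, 16:15-17:30.
Summing the common windows: 225 + 75 = 300 minutes.

300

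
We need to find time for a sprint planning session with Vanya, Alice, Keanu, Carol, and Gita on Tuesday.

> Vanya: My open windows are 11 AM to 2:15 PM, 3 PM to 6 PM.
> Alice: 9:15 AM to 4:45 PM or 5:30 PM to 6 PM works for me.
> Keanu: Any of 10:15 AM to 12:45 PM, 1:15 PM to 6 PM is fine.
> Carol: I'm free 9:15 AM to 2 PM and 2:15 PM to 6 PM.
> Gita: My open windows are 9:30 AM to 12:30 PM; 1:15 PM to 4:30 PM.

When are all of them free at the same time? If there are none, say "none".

11:00-12:30, 13:15-14:00, 15:00-16:30

Vanya ∩ Alice: 11:00-14:15, 15:00-16:45, 17:30-18:00.
Vanya ∩ Alice ∩ Keanu: 11:00-12:45, 13:15-14:15, 15:00-16:45, 17:30-18:00.
Vanya ∩ Alice ∩ Keanu ∩ Carol: 11:00-12:45, 13:15-14:00, 15:00-16:45, 17:30-18:00.
Vanya ∩ Alice ∩ Keanu ∩ Carol ∩ Gita: 11:00-12:30, 13:15-14:00, 15:00-16:30.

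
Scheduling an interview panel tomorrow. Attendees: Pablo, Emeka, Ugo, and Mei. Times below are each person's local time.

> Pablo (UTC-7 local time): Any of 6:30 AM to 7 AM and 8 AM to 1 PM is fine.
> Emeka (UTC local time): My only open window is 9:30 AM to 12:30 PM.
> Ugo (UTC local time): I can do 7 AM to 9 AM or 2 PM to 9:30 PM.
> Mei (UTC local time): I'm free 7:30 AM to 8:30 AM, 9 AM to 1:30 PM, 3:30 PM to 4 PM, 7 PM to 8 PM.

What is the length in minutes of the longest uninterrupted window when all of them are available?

Pablo in UTC: 13:30-14:00, 15:00-20:00 (add 7h to convert from UTC-7).
Emeka in UTC: 09:30-12:30.
Ugo in UTC: 07:00-09:00, 14:00-21:30.
Mei in UTC: 07:30-08:30, 09:00-13:30, 15:30-16:00, 19:00-20:00.
Pablo ∩ Emeka: ∅.
Pablo ∩ Emeka ∩ Ugo: ∅.
Pablo ∩ Emeka ∩ Ugo ∩ Mei: ∅.
There is no time when everyone is free.
No common window exists, so the longest block is 0 minutes.

0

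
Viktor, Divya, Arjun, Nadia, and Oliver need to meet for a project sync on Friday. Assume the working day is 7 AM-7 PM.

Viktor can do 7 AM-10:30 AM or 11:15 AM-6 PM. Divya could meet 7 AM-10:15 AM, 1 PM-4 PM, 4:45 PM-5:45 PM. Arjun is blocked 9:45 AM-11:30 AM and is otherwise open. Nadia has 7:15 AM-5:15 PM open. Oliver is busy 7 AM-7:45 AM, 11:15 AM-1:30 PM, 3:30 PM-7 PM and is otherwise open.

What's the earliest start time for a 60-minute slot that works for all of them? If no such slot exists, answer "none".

Viktor free: 07:00-10:30, 11:15-18:00.
Divya free: 07:00-10:15, 13:00-16:00, 16:45-17:45.
Arjun free: 07:00-09:45, 11:30-19:00 (invert busy blocks within the working day).
Nadia free: 07:15-17:15.
Oliver free: 07:45-11:15, 13:30-15:30 (invert busy blocks within the working day).
Viktor ∩ Divya: 07:00-10:15, 13:00-16:00, 16:45-17:45.
Viktor ∩ Divya ∩ Arjun: 07:00-09:45, 13:00-16:00, 16:45-17:45.
Viktor ∩ Divya ∩ Arjun ∩ Nadia: 07:15-09:45, 13:00-16:00, 16:45-17:15.
Viktor ∩ Divya ∩ Arjun ∩ Nadia ∩ Oliver: 07:45-09:45, 13:30-15:30.
So the common availability across everyone is 07:45-09:45, 13:30-15:30.
The first common window of at least 60 minutes is 07:45-09:45, so the earliest start is 07:45.

07:45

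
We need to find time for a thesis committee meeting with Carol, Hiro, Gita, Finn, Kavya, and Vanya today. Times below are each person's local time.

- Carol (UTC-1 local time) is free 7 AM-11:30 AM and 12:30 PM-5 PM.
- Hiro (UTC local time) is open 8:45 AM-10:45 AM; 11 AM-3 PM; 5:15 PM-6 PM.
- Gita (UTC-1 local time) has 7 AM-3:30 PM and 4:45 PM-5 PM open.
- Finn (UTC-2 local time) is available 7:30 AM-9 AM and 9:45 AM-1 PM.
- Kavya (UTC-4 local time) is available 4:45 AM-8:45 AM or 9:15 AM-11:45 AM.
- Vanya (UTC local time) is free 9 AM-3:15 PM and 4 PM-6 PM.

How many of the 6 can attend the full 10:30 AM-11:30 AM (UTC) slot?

Carol in UTC: 08:00-12:30, 13:30-18:00 (add 1h to convert from UTC-1).
Hiro in UTC: 08:45-10:45, 11:00-15:00, 17:15-18:00.
Gita in UTC: 08:00-16:30, 17:45-18:00 (add 1h to convert from UTC-1).
Finn in UTC: 09:30-11:00, 11:45-15:00 (add 2h to convert from UTC-2).
Kavya in UTC: 08:45-12:45, 13:15-15:45 (add 4h to convert from UTC-4).
Vanya in UTC: 09:00-15:15, 16:00-18:00.
Carol, Gita, Kavya, and Vanya can make the full 10:30-11:30 slot — that's 4.

4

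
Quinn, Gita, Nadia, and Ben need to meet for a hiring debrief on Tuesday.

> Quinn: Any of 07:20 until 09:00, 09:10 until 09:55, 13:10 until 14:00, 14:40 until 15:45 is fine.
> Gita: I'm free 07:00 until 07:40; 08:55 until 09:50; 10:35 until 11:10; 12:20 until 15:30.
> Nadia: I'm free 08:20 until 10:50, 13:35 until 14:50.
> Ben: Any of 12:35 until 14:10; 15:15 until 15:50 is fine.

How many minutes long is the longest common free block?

25

Quinn ∩ Gita: 07:20-07:40, 08:55-09:00, 09:10-09:50, 13:10-14:00, 14:40-15:30.
Quinn ∩ Gita ∩ Nadia: 08:55-09:00, 09:10-09:50, 13:35-14:00, 14:40-14:50.
Quinn ∩ Gita ∩ Nadia ∩ Ben: 13:35-14:00.
Those are the intersection windows.
The longest is 13:35-14:00 at 25 minutes.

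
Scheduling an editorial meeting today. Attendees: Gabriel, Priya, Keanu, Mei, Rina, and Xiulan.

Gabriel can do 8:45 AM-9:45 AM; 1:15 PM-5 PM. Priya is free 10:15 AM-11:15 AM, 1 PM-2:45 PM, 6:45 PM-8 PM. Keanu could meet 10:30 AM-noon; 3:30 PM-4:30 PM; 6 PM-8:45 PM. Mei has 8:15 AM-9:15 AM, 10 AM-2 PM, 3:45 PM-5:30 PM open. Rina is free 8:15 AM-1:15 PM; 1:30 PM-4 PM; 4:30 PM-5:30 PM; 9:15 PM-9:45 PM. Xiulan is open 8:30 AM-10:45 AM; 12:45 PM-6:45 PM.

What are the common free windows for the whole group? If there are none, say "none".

none

Gabriel ∩ Priya: 13:15-14:45.
Gabriel ∩ Priya ∩ Keanu: ∅.
Gabriel ∩ Priya ∩ Keanu ∩ Mei: ∅.
Gabriel ∩ Priya ∩ Keanu ∩ Mei ∩ Rina: ∅.
Gabriel ∩ Priya ∩ Keanu ∩ Mei ∩ Rina ∩ Xiulan: ∅.
There is no time when everyone is free.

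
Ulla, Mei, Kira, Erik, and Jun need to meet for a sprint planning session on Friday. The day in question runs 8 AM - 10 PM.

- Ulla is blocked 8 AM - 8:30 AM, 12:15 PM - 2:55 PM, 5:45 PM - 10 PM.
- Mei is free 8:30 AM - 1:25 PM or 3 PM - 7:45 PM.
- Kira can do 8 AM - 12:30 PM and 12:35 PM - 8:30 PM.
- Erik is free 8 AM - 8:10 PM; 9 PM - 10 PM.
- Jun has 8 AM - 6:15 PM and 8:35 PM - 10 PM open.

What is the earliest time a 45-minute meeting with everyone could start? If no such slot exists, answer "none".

Ulla free: 08:30-12:15, 14:55-17:45 (invert busy blocks within the working day).
Mei free: 08:30-13:25, 15:00-19:45.
Kira free: 08:00-12:30, 12:35-20:30.
Erik free: 08:00-20:10, 21:00-22:00.
Jun free: 08:00-18:15, 20:35-22:00.
Ulla ∩ Mei: 08:30-12:15, 15:00-17:45.
Ulla ∩ Mei ∩ Kira: 08:30-12:15, 15:00-17:45.
Ulla ∩ Mei ∩ Kira ∩ Erik: 08:30-12:15, 15:00-17:45.
Ulla ∩ Mei ∩ Kira ∩ Erik ∩ Jun: 08:30-12:15, 15:00-17:45.
So the common availability across everyone is 08:30-12:15, 15:00-17:45.
The first common window of at least 45 minutes is 08:30-12:15, so the earliest start is 08:30.

08:30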